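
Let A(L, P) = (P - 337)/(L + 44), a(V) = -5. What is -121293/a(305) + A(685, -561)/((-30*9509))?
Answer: 2522431425068/103980915 ≈ 24259.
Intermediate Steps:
A(L, P) = (-337 + P)/(44 + L)
-121293/a(305) + A(685, -561)/((-30*9509)) = -121293/(-5) + ((-337 - 561)/(44 + 685))/((-30*9509)) = -121293*(-1/5) + (-898/729)/(-285270) = 121293/5 + ((1/729)*(-898))*(-1/285270) = 121293/5 - 898/729*(-1/285270) = 121293/5 + 449/103980915 = 2522431425068/103980915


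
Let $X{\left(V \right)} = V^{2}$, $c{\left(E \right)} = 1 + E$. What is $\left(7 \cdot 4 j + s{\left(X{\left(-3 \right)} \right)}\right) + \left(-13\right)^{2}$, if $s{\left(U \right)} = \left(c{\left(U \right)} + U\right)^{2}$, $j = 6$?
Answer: $698$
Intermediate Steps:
$s{\left(U \right)} = \left(1 + 2 U\right)^{2}$ ($s{\left(U \right)} = \left(\left(1 + U\right) + U\right)^{2} = \left(1 + 2 U\right)^{2}$)
$\left(7 \cdot 4 j + s{\left(X{\left(-3 \right)} \right)}\right) + \left(-13\right)^{2} = \left(7 \cdot 4 \cdot 6 + \left(1 + 2 \left(-3\right)^{2}\right)^{2}\right) + \left(-13\right)^{2} = \left(28 \cdot 6 + \left(1 + 2 \cdot 9\right)^{2}\right) + 169 = \left(168 + \left(1 + 18\right)^{2}\right) + 169 = \left(168 + 19^{2}\right) + 169 = \left(168 + 361\right) + 169 = 529 + 169 = 698$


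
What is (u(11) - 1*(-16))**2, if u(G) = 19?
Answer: 1225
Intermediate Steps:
(u(11) - 1*(-16))**2 = (19 - 1*(-16))**2 = (19 + 16)**2 = 35**2 = 1225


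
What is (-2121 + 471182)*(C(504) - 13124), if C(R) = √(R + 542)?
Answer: -6155956564 + 469061*√1046 ≈ -6.1408e+9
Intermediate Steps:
C(R) = √(542 + R)
(-2121 + 471182)*(C(504) - 13124) = (-2121 + 471182)*(√(542 + 504) - 13124) = 469061*(√1046 - 13124) = 469061*(-13124 + √1046) = -6155956564 + 469061*√1046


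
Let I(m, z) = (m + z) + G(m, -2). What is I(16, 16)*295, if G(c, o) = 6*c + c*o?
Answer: 28320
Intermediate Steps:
I(m, z) = z + 5*m (I(m, z) = (m + z) + m*(6 - 2) = (m + z) + m*4 = (m + z) + 4*m = z + 5*m)
I(16, 16)*295 = (16 + 5*16)*295 = (16 + 80)*295 = 96*295 = 28320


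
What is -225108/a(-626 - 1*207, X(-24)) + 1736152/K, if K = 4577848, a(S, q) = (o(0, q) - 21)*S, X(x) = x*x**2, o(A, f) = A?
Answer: -3788407957/303334451 ≈ -12.489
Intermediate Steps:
X(x) = x**3
a(S, q) = -21*S (a(S, q) = (0 - 21)*S = -21*S)
-225108/a(-626 - 1*207, X(-24)) + 1736152/K = -225108*(-1/(21*(-626 - 1*207))) + 1736152/4577848 = -225108*(-1/(21*(-626 - 207))) + 1736152*(1/4577848) = -225108/((-21*(-833))) + 19729/52021 = -225108/17493 + 19729/52021 = -225108*1/17493 + 19729/52021 = -75036/5831 + 19729/52021 = -3788407957/303334451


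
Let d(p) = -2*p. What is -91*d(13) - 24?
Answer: 2342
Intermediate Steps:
-91*d(13) - 24 = -(-182)*13 - 24 = -91*(-26) - 24 = 2366 - 24 = 2342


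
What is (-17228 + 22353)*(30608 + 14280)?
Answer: 230051000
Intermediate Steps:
(-17228 + 22353)*(30608 + 14280) = 5125*44888 = 230051000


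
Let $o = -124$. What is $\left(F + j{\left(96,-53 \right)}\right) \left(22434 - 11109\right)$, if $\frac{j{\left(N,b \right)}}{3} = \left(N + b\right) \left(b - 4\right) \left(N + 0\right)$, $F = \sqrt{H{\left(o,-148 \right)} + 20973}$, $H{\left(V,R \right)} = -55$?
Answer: $-7994181600 + 11325 \sqrt{20918} \approx -7.9925 \cdot 10^{9}$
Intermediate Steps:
$F = \sqrt{20918}$ ($F = \sqrt{-55 + 20973} = \sqrt{20918} \approx 144.63$)
$j{\left(N,b \right)} = 3 N \left(-4 + b\right) \left(N + b\right)$ ($j{\left(N,b \right)} = 3 \left(N + b\right) \left(b - 4\right) \left(N + 0\right) = 3 \left(N + b\right) \left(-4 + b\right) N = 3 \left(-4 + b\right) \left(N + b\right) N = 3 N \left(-4 + b\right) \left(N + b\right)$)
$\left(F + j{\left(96,-53 \right)}\right) \left(22434 - 11109\right) = \left(\sqrt{20918} + 3 \cdot 96 \left(\left(-53\right)^{2} - 384 - -212 + 96 \left(-53\right)\right)\right) \left(22434 - 11109\right) = \left(\sqrt{20918} + 3 \cdot 96 \left(2809 - 384 + 212 - 5088\right)\right) 11325 = \left(\sqrt{20918} + 3 \cdot 96 \left(-2451\right)\right) 11325 = \left(\sqrt{20918} - 705888\right) 11325 = \left(-705888 + \sqrt{20918}\right) 11325 = -7994181600 + 11325 \sqrt{20918}$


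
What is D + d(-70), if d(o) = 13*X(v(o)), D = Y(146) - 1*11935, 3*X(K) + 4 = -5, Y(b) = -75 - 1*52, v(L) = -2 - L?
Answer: -12101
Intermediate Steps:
Y(b) = -127 (Y(b) = -75 - 52 = -127)
X(K) = -3 (X(K) = -4/3 + (⅓)*(-5) = -4/3 - 5/3 = -3)
D = -12062 (D = -127 - 1*11935 = -127 - 11935 = -12062)
d(o) = -39 (d(o) = 13*(-3) = -39)
D + d(-70) = -12062 - 39 = -12101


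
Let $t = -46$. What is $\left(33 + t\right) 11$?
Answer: $-143$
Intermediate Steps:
$\left(33 + t\right) 11 = \left(33 - 46\right) 11 = \left(-13\right) 11 = -143$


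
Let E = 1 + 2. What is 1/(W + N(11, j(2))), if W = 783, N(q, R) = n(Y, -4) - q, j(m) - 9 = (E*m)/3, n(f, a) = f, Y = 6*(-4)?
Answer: 1/748 ≈ 0.0013369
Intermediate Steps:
E = 3
Y = -24
j(m) = 9 + m (j(m) = 9 + (3*m)/3 = 9 + (3*m)*(1/3) = 9 + m)
N(q, R) = -24 - q
1/(W + N(11, j(2))) = 1/(783 + (-24 - 1*11)) = 1/(783 + (-24 - 11)) = 1/(783 - 35) = 1/748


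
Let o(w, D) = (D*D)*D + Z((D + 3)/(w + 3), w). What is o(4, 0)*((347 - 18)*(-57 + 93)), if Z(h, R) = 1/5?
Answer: 11844/5 ≈ 2368.8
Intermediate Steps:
Z(h, R) = 1/5
o(w, D) = 1/5 + D**3 (o(w, D) = (D*D)*D + 1/5 = D**2*D + 1/5 = D**3 + 1/5 = 1/5 + D**3)
o(4, 0)*((347 - 18)*(-57 + 93)) = (1/5 + 0**3)*((347 - 18)*(-57 + 93)) = (1/5 + 0)*(329*36) = (1/5)*11844 = 11844/5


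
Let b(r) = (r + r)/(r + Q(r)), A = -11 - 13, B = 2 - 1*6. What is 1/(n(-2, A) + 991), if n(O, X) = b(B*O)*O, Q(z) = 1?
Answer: 9/8887 ≈ 0.0010127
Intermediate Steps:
B = -4 (B = 2 - 6 = -4)
A = -24
b(r) = 2*r/(1 + r) (b(r) = (r + r)/(r + 1) = (2*r)/(1 + r) = 2*r/(1 + r))
n(O, X) = -8*O**2/(1 - 4*O) (n(O, X) = (2*(-4*O)/(1 - 4*O))*O = (-8*O/(1 - 4*O))*O = -8*O**2/(1 - 4*O))
1/(n(-2, A) + 991) = 1/(8*(-2)**2/(-1 + 4*(-2)) + 991) = 1/(8*4/(-1 - 8) + 991) = 1/(8*4/(-9) + 991) = 1/(8*4*(-1/9) + 991) = 1/(-32/9 + 991) = 1/(8887/9) = 9/8887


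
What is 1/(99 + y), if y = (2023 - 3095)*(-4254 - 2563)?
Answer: 1/7307923 ≈ 1.3684e-7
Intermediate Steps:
y = 7307824 (y = -1072*(-6817) = 7307824)
1/(99 + y) = 1/(99 + 7307824) = 1/7307923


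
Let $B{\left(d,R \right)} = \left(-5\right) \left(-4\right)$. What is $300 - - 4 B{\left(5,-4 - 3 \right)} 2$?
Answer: $460$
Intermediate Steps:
$B{\left(d,R \right)} = 20$
$300 - - 4 B{\left(5,-4 - 3 \right)} 2 = 300 - \left(-4\right) 20 \cdot 2 = 300 - \left(-80\right) 2 = 300 - -160 = 300 + 160 = 460$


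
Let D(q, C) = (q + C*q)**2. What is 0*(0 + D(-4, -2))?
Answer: 0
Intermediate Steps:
0*(0 + D(-4, -2)) = 0*(0 + (-4)**2*(1 - 2)**2) = 0*(0 + 16*(-1)**2) = 0*(0 + 16*1) = 0*(0 + 16) = 0*16 = 0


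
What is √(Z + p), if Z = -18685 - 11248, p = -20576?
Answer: I*√50509 ≈ 224.74*I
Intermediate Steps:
Z = -29933
√(Z + p) = √(-29933 - 20576) = √(-50509) = I*√50509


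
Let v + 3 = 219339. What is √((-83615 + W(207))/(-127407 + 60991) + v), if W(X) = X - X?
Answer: √1234075644409/2372 ≈ 468.33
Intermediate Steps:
W(X) = 0
v = 219336 (v = -3 + 219339 = 219336)
√((-83615 + W(207))/(-127407 + 60991) + v) = √((-83615 + 0)/(-127407 + 60991) + 219336) = √(-83615/(-66416) + 219336) = √(-83615*(-1/66416) + 219336) = √(11945/9488 + 219336) = √(2081071913/9488) = √1234075644409/2372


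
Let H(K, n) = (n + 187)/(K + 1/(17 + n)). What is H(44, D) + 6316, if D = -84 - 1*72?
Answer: 38626649/6115 ≈ 6316.7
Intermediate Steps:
D = -156 (D = -84 - 72 = -156)
H(K, n) = (187 + n)/(K + 1/(17 + n))
H(44, D) + 6316 = (3179 + (-156)² + 204*(-156))/(1 + 17*44 + 44*(-156)) + 6316 = (3179 + 24336 - 31824)/(1 + 748 - 6864) + 6316 = -4309/(-6115) + 6316 = -1/6115*(-4309) + 6316 = 4309/6115 + 6316 = 38626649/6115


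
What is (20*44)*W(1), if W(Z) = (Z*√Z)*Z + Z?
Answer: 1760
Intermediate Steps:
W(Z) = Z + Z^(5/2) (W(Z) = Z^(3/2)*Z + Z = Z^(5/2) + Z = Z + Z^(5/2))
(20*44)*W(1) = (20*44)*(1 + 1^(5/2)) = 880*(1 + 1) = 880*2 = 1760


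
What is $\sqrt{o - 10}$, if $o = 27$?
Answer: $\sqrt{17} \approx 4.1231$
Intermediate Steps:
$\sqrt{o - 10} = \sqrt{27 - 10} = \sqrt{17}$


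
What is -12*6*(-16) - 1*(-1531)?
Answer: 2683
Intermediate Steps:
-12*6*(-16) - 1*(-1531) = -72*(-16) + 1531 = 1152 + 1531 = 2683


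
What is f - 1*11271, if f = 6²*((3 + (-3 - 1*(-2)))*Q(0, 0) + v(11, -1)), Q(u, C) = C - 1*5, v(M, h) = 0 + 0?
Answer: -11631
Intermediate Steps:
v(M, h) = 0
Q(u, C) = -5 + C (Q(u, C) = C - 5 = -5 + C)
f = -360 (f = 6²*((3 + (-3 - 1*(-2)))*(-5 + 0) + 0) = 36*((3 + (-3 + 2))*(-5) + 0) = 36*((3 - 1)*(-5) + 0) = 36*(2*(-5) + 0) = 36*(-10 + 0) = 36*(-10) = -360)
f - 1*11271 = -360 - 1*11271 = -360 - 11271 = -11631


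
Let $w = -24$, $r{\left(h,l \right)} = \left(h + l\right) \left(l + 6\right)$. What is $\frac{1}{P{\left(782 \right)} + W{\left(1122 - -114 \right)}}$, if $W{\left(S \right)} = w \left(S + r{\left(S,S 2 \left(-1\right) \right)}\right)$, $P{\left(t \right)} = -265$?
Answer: $- \frac{1}{73181353} \approx -1.3665 \cdot 10^{-8}$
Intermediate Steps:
$r{\left(h,l \right)} = \left(6 + l\right) \left(h + l\right)$ ($r{\left(h,l \right)} = \left(h + l\right) \left(6 + l\right) = \left(6 + l\right) \left(h + l\right)$)
$W{\left(S \right)} = - 48 S^{2} + 120 S$ ($W{\left(S \right)} = - 24 \left(S + \left(\left(S 2 \left(-1\right)\right)^{2} + 6 S + 6 S 2 \left(-1\right) + S S 2 \left(-1\right)\right)\right) = - 24 \left(S + \left(\left(2 S \left(-1\right)\right)^{2} + 6 S + 6 \cdot 2 S \left(-1\right) + S 2 S \left(-1\right)\right)\right) = - 24 \left(S + \left(\left(- 2 S\right)^{2} + 6 S + 6 \left(- 2 S\right) + S \left(- 2 S\right)\right)\right) = - 24 \left(S + \left(4 S^{2} + 6 S - 12 S - 2 S^{2}\right)\right) = - 24 \left(S + \left(- 6 S + 2 S^{2}\right)\right) = - 24 \left(- 5 S + 2 S^{2}\right) = - 48 S^{2} + 120 S$)
$\frac{1}{P{\left(782 \right)} + W{\left(1122 - -114 \right)}} = \frac{1}{-265 + 24 \left(1122 - -114\right) \left(5 - 2 \left(1122 - -114\right)\right)} = \frac{1}{-265 + 24 \left(1122 + 114\right) \left(5 - 2 \left(1122 + 114\right)\right)} = \frac{1}{-265 + 24 \cdot 1236 \left(5 - 2472\right)} = \frac{1}{-265 + 24 \cdot 1236 \left(-2467\right)} = \frac{1}{-265 - 73181088} = \frac{1}{-73181353} = - \frac{1}{73181353}$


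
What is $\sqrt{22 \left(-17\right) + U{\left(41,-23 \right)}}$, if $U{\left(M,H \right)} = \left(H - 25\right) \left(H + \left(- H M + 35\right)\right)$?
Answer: $i \sqrt{46214} \approx 214.97 i$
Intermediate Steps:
$U{\left(M,H \right)} = \left(-25 + H\right) \left(35 + H - H M\right)$ ($U{\left(M,H \right)} = \left(-25 + H\right) \left(H - \left(-35 + H M\right)\right) = \left(-25 + H\right) \left(35 + H - H M\right)$)
$\sqrt{22 \left(-17\right) + U{\left(41,-23 \right)}} = \sqrt{22 \left(-17\right) + \left(-875 + \left(-23\right)^{2} + 10 \left(-23\right) - 41 \left(-23\right)^{2} + 25 \left(-23\right) 41\right)} = \sqrt{-374 - \left(24151 + 21689\right)} = \sqrt{-374 - 45840} = \sqrt{-46214} = i \sqrt{46214}$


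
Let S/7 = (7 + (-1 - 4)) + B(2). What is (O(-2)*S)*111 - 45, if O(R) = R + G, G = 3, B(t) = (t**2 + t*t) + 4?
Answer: 10833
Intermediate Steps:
B(t) = 4 + 2*t**2 (B(t) = (t**2 + t**2) + 4 = 2*t**2 + 4 = 4 + 2*t**2)
O(R) = 3 + R (O(R) = R + 3 = 3 + R)
S = 98 (S = 7*((7 + (-1 - 4)) + (4 + 2*2**2)) = 7*((7 - 5) + (4 + 2*4)) = 7*(2 + (4 + 8)) = 7*(2 + 12) = 7*14 = 98)
(O(-2)*S)*111 - 45 = ((3 - 2)*98)*111 - 45 = (1*98)*111 - 45 = 98*111 - 45 = 10878 - 45 = 10833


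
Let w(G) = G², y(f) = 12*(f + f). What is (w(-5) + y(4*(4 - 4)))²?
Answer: 625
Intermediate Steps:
y(f) = 24*f (y(f) = 12*(2*f) = 24*f)
(w(-5) + y(4*(4 - 4)))² = ((-5)² + 24*(4*(4 - 4)))² = (25 + 24*(4*0))² = (25 + 24*0)² = (25 + 0)² = 25² = 625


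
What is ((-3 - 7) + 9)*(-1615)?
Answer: 1615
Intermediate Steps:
((-3 - 7) + 9)*(-1615) = (-10 + 9)*(-1615) = -1*(-1615) = 1615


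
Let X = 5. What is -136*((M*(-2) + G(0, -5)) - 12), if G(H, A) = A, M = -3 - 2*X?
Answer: -1224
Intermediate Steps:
M = -13 (M = -3 - 2*5 = -3 - 10 = -13)
-136*((M*(-2) + G(0, -5)) - 12) = -136*((-13*(-2) - 5) - 12) = -136*((26 - 5) - 12) = -136*(21 - 12) = -136*9 = -1224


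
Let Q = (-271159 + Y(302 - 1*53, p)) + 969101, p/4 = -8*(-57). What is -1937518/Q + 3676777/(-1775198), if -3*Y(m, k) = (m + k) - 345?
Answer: -3001768673973/618981364234 ≈ -4.8495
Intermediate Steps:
p = 1824 (p = 4*(-8*(-57)) = 4*456 = 1824)
Y(m, k) = 115 - k/3 - m/3 (Y(m, k) = -((m + k) - 345)/3 = -((k + m) - 345)/3 = -(-345 + k + m)/3 = 115 - k/3 - m/3)
Q = 697366 (Q = (-271159 + (115 - ⅓*1824 - (302 - 1*53)/3)) + 969101 = (-271159 + (115 - 608 - (302 - 53)/3)) + 969101 = (-271159 + (115 - 608 - ⅓*249)) + 969101 = (-271159 + (115 - 608 - 83)) + 969101 = (-271159 - 576) + 969101 = -271735 + 969101 = 697366)
-1937518/Q + 3676777/(-1775198) = -1937518/697366 + 3676777/(-1775198) = -1937518*1/697366 + 3676777*(-1/1775198) = -968759/348683 - 3676777/1775198 = -3001768673973/618981364234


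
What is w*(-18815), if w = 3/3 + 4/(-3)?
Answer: 18815/3 ≈ 6271.7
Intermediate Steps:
w = -⅓ (w = 3*(⅓) + 4*(-⅓) = 1 - 4/3 = -⅓ ≈ -0.33333)
w*(-18815) = -⅓*(-18815) = 18815/3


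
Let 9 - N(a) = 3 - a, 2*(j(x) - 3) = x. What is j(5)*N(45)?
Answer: 561/2 ≈ 280.50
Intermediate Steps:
j(x) = 3 + x/2
N(a) = 6 + a (N(a) = 9 - (3 - a) = 9 + (-3 + a) = 6 + a)
j(5)*N(45) = (3 + (1/2)*5)*(6 + 45) = (3 + 5/2)*51 = (11/2)*51 = 561/2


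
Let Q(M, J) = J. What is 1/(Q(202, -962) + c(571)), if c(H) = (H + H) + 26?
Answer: 1/206 ≈ 0.0048544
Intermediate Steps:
c(H) = 26 + 2*H (c(H) = 2*H + 26 = 26 + 2*H)
1/(Q(202, -962) + c(571)) = 1/(-962 + (26 + 2*571)) = 1/(-962 + (26 + 1142)) = 1/(-962 + 1168) = 1/206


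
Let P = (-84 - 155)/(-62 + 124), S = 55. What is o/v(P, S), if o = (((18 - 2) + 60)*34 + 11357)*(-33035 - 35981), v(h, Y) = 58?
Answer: -481076028/29 ≈ -1.6589e+7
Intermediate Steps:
P = -239/62 ≈ -3.8548
o = -962152056 (o = ((16 + 60)*34 + 11357)*(-69016) = (76*34 + 11357)*(-69016) = (2584 + 11357)*(-69016) = 13941*(-69016) = -962152056)
o/v(P, S) = -962152056/58 = -962152056*1/58 = -481076028/29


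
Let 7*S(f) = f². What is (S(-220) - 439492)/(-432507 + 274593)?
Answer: 504674/184233 ≈ 2.7393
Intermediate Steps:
S(f) = f²/7
(S(-220) - 439492)/(-432507 + 274593) = ((⅐)*(-220)² - 439492)/(-432507 + 274593) = ((⅐)*48400 - 439492)/(-157914) = (48400/7 - 439492)*(-1/157914) = -3028044/7*(-1/157914) = 504674/184233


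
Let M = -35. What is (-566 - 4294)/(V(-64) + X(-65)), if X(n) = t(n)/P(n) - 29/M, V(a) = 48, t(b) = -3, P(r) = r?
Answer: -1105650/11119 ≈ -99.438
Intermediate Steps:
X(n) = 29/35 - 3/n (X(n) = -3/n - 29/(-35) = -3/n - 29*(-1/35) = -3/n + 29/35 = 29/35 - 3/n)
(-566 - 4294)/(V(-64) + X(-65)) = (-566 - 4294)/(48 + (29/35 - 3/(-65))) = -4860/(48 + (29/35 - 3*(-1/65))) = -4860/(48 + (29/35 + 3/65)) = -4860/(48 + 398/455) = -4860/22238/455 = -4860*455/22238 = -1105650/11119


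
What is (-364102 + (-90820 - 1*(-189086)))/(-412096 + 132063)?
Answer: 265836/280033 ≈ 0.94930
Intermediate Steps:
(-364102 + (-90820 - 1*(-189086)))/(-412096 + 132063) = (-364102 + (-90820 + 189086))/(-280033) = (-364102 + 98266)*(-1/280033) = -265836*(-1/280033) = 265836/280033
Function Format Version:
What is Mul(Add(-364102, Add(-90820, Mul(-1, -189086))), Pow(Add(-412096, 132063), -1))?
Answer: Rational(265836, 280033) ≈ 0.94930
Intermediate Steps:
Mul(Add(-364102, Add(-90820, Mul(-1, -189086))), Pow(Add(-412096, 132063), -1)) = Mul(Add(-364102, Add(-90820, 189086)), Pow(-280033, -1)) = Mul(Add(-364102, 98266), Rational(-1, 280033)) = Mul(-265836, Rational(-1, 280033)) = Rational(265836, 280033)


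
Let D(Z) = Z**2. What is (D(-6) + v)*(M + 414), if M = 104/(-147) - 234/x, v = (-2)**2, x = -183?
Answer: 148698400/8967 ≈ 16583.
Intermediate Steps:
v = 4
M = 5122/8967 (M = 104/(-147) - 234/(-183) = 104*(-1/147) - 234*(-1/183) = -104/147 + 78/61 = 5122/8967 ≈ 0.57121)
(D(-6) + v)*(M + 414) = ((-6)**2 + 4)*(5122/8967 + 414) = (36 + 4)*(3717460/8967) = 40*(3717460/8967) = 148698400/8967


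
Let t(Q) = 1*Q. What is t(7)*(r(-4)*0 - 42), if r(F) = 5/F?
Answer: -294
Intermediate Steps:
t(Q) = Q
t(7)*(r(-4)*0 - 42) = 7*((5/(-4))*0 - 42) = 7*((5*(-1/4))*0 - 42) = 7*(-5/4*0 - 42) = 7*(0 - 42) = 7*(-42) = -294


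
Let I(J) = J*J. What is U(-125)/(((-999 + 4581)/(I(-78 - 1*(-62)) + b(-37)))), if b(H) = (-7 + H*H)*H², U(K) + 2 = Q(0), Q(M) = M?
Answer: -1864834/1791 ≈ -1041.2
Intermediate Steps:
U(K) = -2 (U(K) = -2 + 0 = -2)
I(J) = J²
b(H) = H²*(-7 + H²) (b(H) = (-7 + H²)*H² = H²*(-7 + H²))
U(-125)/(((-999 + 4581)/(I(-78 - 1*(-62)) + b(-37)))) = -2*((-78 - 1*(-62))² + (-37)²*(-7 + (-37)²))/(-999 + 4581) = -((-78 + 62)²/1791 + 1369*(-7 + 1369)/1791) = -2/(3582/((-16)² + 1369*1362)) = -2/(3582/(256 + 1864578)) = -2/(3582/1864834) = -2/(3582*(1/1864834)) = -2/1791/932417 = -2*932417/1791 = -1864834/1791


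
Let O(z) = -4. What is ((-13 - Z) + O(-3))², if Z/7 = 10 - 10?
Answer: 289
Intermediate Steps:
Z = 0 (Z = 7*(10 - 10) = 7*0 = 0)
((-13 - Z) + O(-3))² = ((-13 - 1*0) - 4)² = ((-13 + 0) - 4)² = (-13 - 4)² = (-17)² = 289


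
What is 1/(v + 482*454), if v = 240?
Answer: 1/219068 ≈ 4.5648e-6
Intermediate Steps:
1/(v + 482*454) = 1/(240 + 482*454) = 1/(240 + 218828) = 1/219068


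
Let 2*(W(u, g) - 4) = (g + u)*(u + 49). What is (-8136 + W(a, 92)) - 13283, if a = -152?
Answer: -18325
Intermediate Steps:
W(u, g) = 4 + (49 + u)*(g + u)/2 (W(u, g) = 4 + ((g + u)*(u + 49))/2 = 4 + ((g + u)*(49 + u))/2 = 4 + ((49 + u)*(g + u))/2 = 4 + (49 + u)*(g + u)/2)
(-8136 + W(a, 92)) - 13283 = (-8136 + (4 + (½)*(-152)² + (49/2)*92 + (49/2)*(-152) + (½)*92*(-152))) - 13283 = (-8136 + (4 + (½)*23104 + 2254 - 3724 - 6992)) - 13283 = (-8136 + (4 + 11552 + 2254 - 3724 - 6992)) - 13283 = (-8136 + 3094) - 13283 = -5042 - 13283 = -18325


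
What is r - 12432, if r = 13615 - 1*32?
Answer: 1151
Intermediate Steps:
r = 13583 (r = 13615 - 32 = 13583)
r - 12432 = 13583 - 12432 = 1151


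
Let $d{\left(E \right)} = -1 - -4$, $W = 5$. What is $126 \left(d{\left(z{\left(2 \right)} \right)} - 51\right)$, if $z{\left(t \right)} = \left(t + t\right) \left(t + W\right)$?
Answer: $-6048$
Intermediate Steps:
$z{\left(t \right)} = 2 t \left(5 + t\right)$ ($z{\left(t \right)} = \left(t + t\right) \left(t + 5\right) = 2 t \left(5 + t\right)$)
$d{\left(E \right)} = 3$ ($d{\left(E \right)} = -1 + 4 = 3$)
$126 \left(d{\left(z{\left(2 \right)} \right)} - 51\right) = 126 \left(3 - 51\right) = 126 \left(-48\right) = -6048$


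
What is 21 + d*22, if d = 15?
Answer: 351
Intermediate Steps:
21 + d*22 = 21 + 15*22 = 21 + 330 = 351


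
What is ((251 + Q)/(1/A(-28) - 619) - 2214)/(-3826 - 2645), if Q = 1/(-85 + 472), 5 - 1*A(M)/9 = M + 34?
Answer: 265281341/775212858 ≈ 0.34220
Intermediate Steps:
A(M) = -261 - 9*M (A(M) = 45 - 9*(M + 34) = 45 - 9*(34 + M) = 45 + (-306 - 9*M) = -261 - 9*M)
Q = 1/387 ≈ 0.0025840
((251 + Q)/(1/A(-28) - 619) - 2214)/(-3826 - 2645) = ((251 + 1/387)/(1/(-261 - 9*(-28)) - 619) - 2214)/(-3826 - 2645) = (97138/(387*(1/(-261 + 252) - 619)) - 2214)/(-6471) = (97138/(387*(1/(-9) - 619)) - 2214)*(-1/6471) = (97138/(387*(-⅑ - 619)) - 2214)*(-1/6471) = (97138/(387*(-5572/9)) - 2214)*(-1/6471) = ((97138/387)*(-9/5572) - 2214)*(-1/6471) = (-48569/119798 - 2214)*(-1/6471) = -265281341/119798*(-1/6471) = 265281341/775212858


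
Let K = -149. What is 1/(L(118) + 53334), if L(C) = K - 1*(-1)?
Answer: 1/53186 ≈ 1.8802e-5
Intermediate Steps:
L(C) = -148 (L(C) = -149 - 1*(-1) = -149 + 1 = -148)
1/(L(118) + 53334) = 1/(-148 + 53334) = 1/53186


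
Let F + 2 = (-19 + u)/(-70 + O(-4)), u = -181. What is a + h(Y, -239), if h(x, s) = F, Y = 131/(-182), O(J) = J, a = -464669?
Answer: -17192727/37 ≈ -4.6467e+5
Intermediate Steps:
Y = -131/182 (Y = 131*(-1/182) = -131/182 ≈ -0.71978)
F = 26/37 (F = -2 + (-19 - 181)/(-70 - 4) = -2 - 200/(-74) = -2 - 200*(-1/74) = -2 + 100/37 = 26/37 ≈ 0.70270)
h(x, s) = 26/37
a + h(Y, -239) = -464669 + 26/37 = -17192727/37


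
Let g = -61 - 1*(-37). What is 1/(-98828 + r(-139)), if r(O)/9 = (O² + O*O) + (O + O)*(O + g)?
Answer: 1/656776 ≈ 1.5226e-6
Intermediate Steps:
g = -24 (g = -61 + 37 = -24)
r(O) = 18*O² + 18*O*(-24 + O) (r(O) = 9*((O² + O*O) + (O + O)*(O - 24)) = 9*((O² + O²) + (2*O)*(-24 + O)) = 9*(2*O² + 2*O*(-24 + O)) = 18*O² + 18*O*(-24 + O))
1/(-98828 + r(-139)) = 1/(-98828 + 36*(-139)*(-12 - 139)) = 1/(-98828 + 36*(-139)*(-151)) = 1/(-98828 + 755604) = 1/656776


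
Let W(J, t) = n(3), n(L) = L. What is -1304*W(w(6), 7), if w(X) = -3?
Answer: -3912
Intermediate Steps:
W(J, t) = 3
-1304*W(w(6), 7) = -1304*3 = -3912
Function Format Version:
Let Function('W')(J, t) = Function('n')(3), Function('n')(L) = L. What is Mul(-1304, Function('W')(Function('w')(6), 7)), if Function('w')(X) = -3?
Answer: -3912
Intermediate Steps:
Function('W')(J, t) = 3
Mul(-1304, Function('W')(Function('w')(6), 7)) = Mul(-1304, 3) = -3912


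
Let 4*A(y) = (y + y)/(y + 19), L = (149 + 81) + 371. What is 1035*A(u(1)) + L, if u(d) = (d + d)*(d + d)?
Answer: 691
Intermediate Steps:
u(d) = 4*d**2 (u(d) = (2*d)*(2*d) = 4*d**2)
L = 601 (L = 230 + 371 = 601)
A(y) = y/(2*(19 + y)) (A(y) = ((y + y)/(y + 19))/4 = ((2*y)/(19 + y))/4 = (2*y/(19 + y))/4 = y/(2*(19 + y)))
1035*A(u(1)) + L = 1035*((4*1**2)/(2*(19 + 4*1**2))) + 601 = 1035*((4*1)/(2*(19 + 4*1))) + 601 = 1035*((1/2)*4/(19 + 4)) + 601 = 1035*((1/2)*4/23) + 601 = 1035*((1/2)*4*(1/23)) + 601 = 1035*(2/23) + 601 = 90 + 601 = 691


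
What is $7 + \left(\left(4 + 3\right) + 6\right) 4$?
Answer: $59$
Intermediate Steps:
$7 + \left(\left(4 + 3\right) + 6\right) 4 = 7 + \left(7 + 6\right) 4 = 7 + 13 \cdot 4 = 7 + 52 = 59$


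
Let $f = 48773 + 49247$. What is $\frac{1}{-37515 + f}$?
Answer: $\frac{1}{60505} \approx 1.6528 \cdot 10^{-5}$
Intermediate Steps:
$f = 98020$
$\frac{1}{-37515 + f} = \frac{1}{-37515 + 98020} = \frac{1}{60505}$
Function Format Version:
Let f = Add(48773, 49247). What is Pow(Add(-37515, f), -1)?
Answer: Rational(1, 60505) ≈ 1.6528e-5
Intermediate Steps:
f = 98020
Pow(Add(-37515, f), -1) = Pow(Add(-37515, 98020), -1) = Pow(60505, -1) = Rational(1, 60505)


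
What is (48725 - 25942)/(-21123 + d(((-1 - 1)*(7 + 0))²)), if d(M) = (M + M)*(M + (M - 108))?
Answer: 22783/90205 ≈ 0.25257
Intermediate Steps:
d(M) = 2*M*(-108 + 2*M) (d(M) = (2*M)*(M + (-108 + M)) = (2*M)*(-108 + 2*M) = 2*M*(-108 + 2*M))
(48725 - 25942)/(-21123 + d(((-1 - 1)*(7 + 0))²)) = (48725 - 25942)/(-21123 + 4*((-1 - 1)*(7 + 0))²*(-54 + ((-1 - 1)*(7 + 0))²)) = 22783/(-21123 + 4*(-2*7)²*(-54 + (-2*7)²)) = 22783/(-21123 + 4*(-14)²*(-54 + (-14)²)) = 22783/(-21123 + 4*196*(-54 + 196)) = 22783/(-21123 + 4*196*142) = 22783/(-21123 + 111328) = 22783/90205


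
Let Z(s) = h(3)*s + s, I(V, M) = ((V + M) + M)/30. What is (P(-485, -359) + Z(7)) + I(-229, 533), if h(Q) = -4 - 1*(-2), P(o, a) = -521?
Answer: -5001/10 ≈ -500.10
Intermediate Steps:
h(Q) = -2 (h(Q) = -4 + 2 = -2)
I(V, M) = M/15 + V/30 (I(V, M) = ((M + V) + M)*(1/30) = (V + 2*M)*(1/30) = M/15 + V/30)
Z(s) = -s (Z(s) = -2*s + s = -s)
(P(-485, -359) + Z(7)) + I(-229, 533) = (-521 - 1*7) + ((1/15)*533 + (1/30)*(-229)) = (-521 - 7) + (533/15 - 229/30) = -528 + 279/10 = -5001/10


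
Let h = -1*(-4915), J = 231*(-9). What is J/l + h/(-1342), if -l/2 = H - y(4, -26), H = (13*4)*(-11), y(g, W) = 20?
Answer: -4304689/794464 ≈ -5.4184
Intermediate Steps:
J = -2079
H = -572 (H = 52*(-11) = -572)
h = 4915
l = 1184 (l = -2*(-572 - 1*20) = -2*(-572 - 20) = -2*(-592) = 1184)
J/l + h/(-1342) = -2079/1184 + 4915/(-1342) = -2079*1/1184 + 4915*(-1/1342) = -2079/1184 - 4915/1342 = -4304689/794464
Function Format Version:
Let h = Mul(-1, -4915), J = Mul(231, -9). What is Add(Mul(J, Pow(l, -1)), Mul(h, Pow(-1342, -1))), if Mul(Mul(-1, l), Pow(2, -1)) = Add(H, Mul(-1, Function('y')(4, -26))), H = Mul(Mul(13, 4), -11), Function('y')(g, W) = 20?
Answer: Rational(-4304689, 794464) ≈ -5.4184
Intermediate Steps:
J = -2079
H = -572 (H = Mul(52, -11) = -572)
h = 4915
l = 1184 (l = Mul(-2, Add(-572, Mul(-1, 20))) = Mul(-2, Add(-572, -20)) = Mul(-2, -592) = 1184)
Add(Mul(J, Pow(l, -1)), Mul(h, Pow(-1342, -1))) = Add(Mul(-2079, Pow(1184, -1)), Mul(4915, Pow(-1342, -1))) = Add(Mul(-2079, Rational(1, 1184)), Mul(4915, Rational(-1, 1342))) = Add(Rational(-2079, 1184), Rational(-4915, 1342)) = Rational(-4304689, 794464)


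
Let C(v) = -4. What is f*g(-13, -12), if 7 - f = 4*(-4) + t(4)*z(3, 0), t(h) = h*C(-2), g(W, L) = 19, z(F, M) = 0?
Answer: 437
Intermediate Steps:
t(h) = -4*h (t(h) = h*(-4) = -4*h)
f = 23 (f = 7 - (4*(-4) - 4*4*0) = 7 - (-16 - 16*0) = 7 - (-16 + 0) = 7 - 1*(-16) = 7 + 16 = 23)
f*g(-13, -12) = 23*19 = 437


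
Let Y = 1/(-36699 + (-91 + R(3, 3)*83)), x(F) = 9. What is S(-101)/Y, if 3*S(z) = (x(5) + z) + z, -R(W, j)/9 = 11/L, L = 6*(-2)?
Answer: 27873253/12 ≈ 2.3228e+6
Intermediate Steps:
L = -12
R(W, j) = 33/4 (R(W, j) = -99/(-12) = -99*(-1)/12 = -9*(-11/12) = 33/4)
S(z) = 3 + 2*z/3 (S(z) = ((9 + z) + z)/3 = (9 + 2*z)/3 = 3 + 2*z/3)
Y = -4/144421 (Y = 1/(-36699 + (-91 + (33/4)*83)) = 1/(-36699 + (-91 + 2739/4)) = 1/(-36699 + 2375/4) = 1/(-144421/4) = -4/144421 ≈ -2.7697e-5)
S(-101)/Y = (3 + (2/3)*(-101))/(-4/144421) = (3 - 202/3)*(-144421/4) = -193/3*(-144421/4) = 27873253/12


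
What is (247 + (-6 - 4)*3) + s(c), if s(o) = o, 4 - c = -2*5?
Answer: 231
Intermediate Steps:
c = 14 (c = 4 - (-2)*5 = 4 - 1*(-10) = 4 + 10 = 14)
(247 + (-6 - 4)*3) + s(c) = (247 + (-6 - 4)*3) + 14 = (247 - 10*3) + 14 = (247 - 30) + 14 = 217 + 14 = 231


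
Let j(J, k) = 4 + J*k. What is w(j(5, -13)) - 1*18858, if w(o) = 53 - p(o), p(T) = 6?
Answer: -18811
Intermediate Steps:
w(o) = 47 (w(o) = 53 - 1*6 = 53 - 6 = 47)
w(j(5, -13)) - 1*18858 = 47 - 1*18858 = 47 - 18858 = -18811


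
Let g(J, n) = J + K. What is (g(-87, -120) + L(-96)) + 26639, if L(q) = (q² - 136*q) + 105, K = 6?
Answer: 48935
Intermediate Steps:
g(J, n) = 6 + J (g(J, n) = J + 6 = 6 + J)
L(q) = 105 + q² - 136*q
(g(-87, -120) + L(-96)) + 26639 = ((6 - 87) + (105 + (-96)² - 136*(-96))) + 26639 = (-81 + (105 + 9216 + 13056)) + 26639 = (-81 + 22377) + 26639 = 22296 + 26639 = 48935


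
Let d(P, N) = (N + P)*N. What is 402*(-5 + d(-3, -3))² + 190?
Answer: 68128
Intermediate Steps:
d(P, N) = N*(N + P)
402*(-5 + d(-3, -3))² + 190 = 402*(-5 - 3*(-3 - 3))² + 190 = 402*(-5 - 3*(-6))² + 190 = 402*(-5 + 18)² + 190 = 402*13² + 190 = 402*169 + 190 = 67938 + 190 = 68128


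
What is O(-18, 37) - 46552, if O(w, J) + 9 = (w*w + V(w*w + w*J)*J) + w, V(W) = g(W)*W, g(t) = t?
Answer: 4281413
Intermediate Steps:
V(W) = W² (V(W) = W*W = W²)
O(w, J) = -9 + w + w² + J*(w² + J*w)² (O(w, J) = -9 + ((w*w + (w*w + w*J)²*J) + w) = -9 + ((w² + (w² + J*w)²*J) + w) = -9 + ((w² + J*(w² + J*w)²) + w) = -9 + (w + w² + J*(w² + J*w)²) = -9 + w + w² + J*(w² + J*w)²)
O(-18, 37) - 46552 = (-9 - 18 + (-18)² + 37*(-18)²*(37 - 18)²) - 46552 = (-9 - 18 + 324 + 37*324*19²) - 46552 = (-9 - 18 + 324 + 37*324*361) - 46552 = (-9 - 18 + 324 + 4327668) - 46552 = 4327965 - 46552 = 4281413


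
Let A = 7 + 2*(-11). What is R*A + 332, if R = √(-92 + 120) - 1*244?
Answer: 3992 - 30*√7 ≈ 3912.6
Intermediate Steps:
R = -244 + 2*√7 (R = √28 - 244 = 2*√7 - 244 = -244 + 2*√7 ≈ -238.71)
A = -15 (A = 7 - 22 = -15)
R*A + 332 = (-244 + 2*√7)*(-15) + 332 = (3660 - 30*√7) + 332 = 3992 - 30*√7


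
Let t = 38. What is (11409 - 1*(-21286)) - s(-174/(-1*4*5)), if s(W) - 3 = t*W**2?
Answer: 1490789/50 ≈ 29816.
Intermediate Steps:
s(W) = 3 + 38*W**2
(11409 - 1*(-21286)) - s(-174/(-1*4*5)) = (11409 - 1*(-21286)) - (3 + 38*(-174/(-1*4*5))**2) = (11409 + 21286) - (3 + 38*(-174/((-4*5)))**2) = 32695 - (3 + 38*(-174/(-20))**2) = 32695 - (3 + 38*(-174*(-1/20))**2) = 32695 - (3 + 38*(87/10)**2) = 32695 - (3 + 38*(7569/100)) = 32695 - (3 + 143811/50) = 32695 - 1*143961/50 = 32695 - 143961/50 = 1490789/50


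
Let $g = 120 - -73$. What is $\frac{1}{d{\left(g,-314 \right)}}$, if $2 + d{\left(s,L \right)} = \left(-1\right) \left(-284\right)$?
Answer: $\frac{1}{282} \approx 0.0035461$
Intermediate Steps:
$g = 193$ ($g = 120 + 73 = 193$)
$d{\left(s,L \right)} = 282$ ($d{\left(s,L \right)} = -2 - -284 = -2 + 284 = 282$)
$\frac{1}{d{\left(g,-314 \right)}} = \frac{1}{282}$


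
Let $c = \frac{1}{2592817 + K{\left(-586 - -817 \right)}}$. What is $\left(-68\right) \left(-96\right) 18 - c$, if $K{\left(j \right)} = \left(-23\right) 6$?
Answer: $\frac{304650153215}{2592679} \approx 1.175 \cdot 10^{5}$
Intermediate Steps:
$K{\left(j \right)} = -138$
$c = \frac{1}{2592679}$ ($c = \frac{1}{2592817 - 138} = \frac{1}{2592679} \approx 3.857 \cdot 10^{-7}$)
$\left(-68\right) \left(-96\right) 18 - c = \left(-68\right) \left(-96\right) 18 - \frac{1}{2592679} = 6528 \cdot 18 - \frac{1}{2592679} = 117504 - \frac{1}{2592679} = \frac{304650153215}{2592679}$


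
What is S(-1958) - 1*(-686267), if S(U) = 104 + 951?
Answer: 687322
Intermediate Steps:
S(U) = 1055
S(-1958) - 1*(-686267) = 1055 - 1*(-686267) = 1055 + 686267 = 687322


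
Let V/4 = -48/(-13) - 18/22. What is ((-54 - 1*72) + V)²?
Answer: 268107876/20449 ≈ 13111.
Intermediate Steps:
V = 1644/143 (V = 4*(-48/(-13) - 18/22) = 4*(-48*(-1/13) - 18*1/22) = 4*(48/13 - 9/11) = 4*(411/143) = 1644/143 ≈ 11.497)
((-54 - 1*72) + V)² = ((-54 - 1*72) + 1644/143)² = ((-54 - 72) + 1644/143)² = (-126 + 1644/143)² = (-16374/143)² = 268107876/20449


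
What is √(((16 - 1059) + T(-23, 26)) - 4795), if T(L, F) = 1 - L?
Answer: 3*I*√646 ≈ 76.25*I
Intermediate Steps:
√(((16 - 1059) + T(-23, 26)) - 4795) = √(((16 - 1059) + (1 - 1*(-23))) - 4795) = √((-1043 + (1 + 23)) - 4795) = √((-1043 + 24) - 4795) = √(-1019 - 4795) = √(-5814) = 3*I*√646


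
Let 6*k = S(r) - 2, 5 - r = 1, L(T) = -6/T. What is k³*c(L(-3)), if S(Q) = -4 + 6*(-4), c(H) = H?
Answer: -250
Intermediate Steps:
r = 4 (r = 5 - 1*1 = 5 - 1 = 4)
S(Q) = -28 (S(Q) = -4 - 24 = -28)
k = -5 (k = (-28 - 2)/6 = (⅙)*(-30) = -5)
k³*c(L(-3)) = (-5)³*(-6/(-3)) = -(-750)*(-1)/3 = -125*2 = -250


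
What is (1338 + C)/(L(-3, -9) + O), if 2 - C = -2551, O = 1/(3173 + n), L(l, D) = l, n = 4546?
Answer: -30034629/23156 ≈ -1297.1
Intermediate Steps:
O = 1/7719 (O = 1/(3173 + 4546) = 1/7719 ≈ 0.00012955)
C = 2553 (C = 2 - 1*(-2551) = 2 + 2551 = 2553)
(1338 + C)/(L(-3, -9) + O) = (1338 + 2553)/(-3 + 1/7719) = 3891/(-23156/7719) = 3891*(-7719/23156) = -30034629/23156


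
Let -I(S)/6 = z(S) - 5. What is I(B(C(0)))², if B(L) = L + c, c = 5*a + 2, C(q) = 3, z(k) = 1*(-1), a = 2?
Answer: 1296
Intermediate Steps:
z(k) = -1
c = 12 (c = 5*2 + 2 = 10 + 2 = 12)
B(L) = 12 + L (B(L) = L + 12 = 12 + L)
I(S) = 36 (I(S) = -6*(-1 - 5) = -6*(-6) = 36)
I(B(C(0)))² = 36² = 1296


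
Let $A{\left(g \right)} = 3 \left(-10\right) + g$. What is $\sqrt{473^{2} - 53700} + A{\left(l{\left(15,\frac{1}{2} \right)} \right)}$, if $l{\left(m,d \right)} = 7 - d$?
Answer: $- \frac{47}{2} + \sqrt{170029} \approx 388.85$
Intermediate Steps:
$A{\left(g \right)} = -30 + g$
$\sqrt{473^{2} - 53700} + A{\left(l{\left(15,\frac{1}{2} \right)} \right)} = \sqrt{473^{2} - 53700} + \left(-30 + \left(7 - \frac{1}{2}\right)\right) = \sqrt{223729 - 53700} + \left(-30 + \left(7 - \frac{1}{2}\right)\right) = \sqrt{170029} + \left(-30 + \left(7 - \frac{1}{2}\right)\right) = \sqrt{170029} + \left(-30 + \frac{13}{2}\right) = \sqrt{170029} - \frac{47}{2} = - \frac{47}{2} + \sqrt{170029}$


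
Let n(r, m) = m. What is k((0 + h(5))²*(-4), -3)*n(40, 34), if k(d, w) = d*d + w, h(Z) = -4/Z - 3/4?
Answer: 15189857/5000 ≈ 3038.0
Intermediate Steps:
h(Z) = -¾ - 4/Z (h(Z) = -4/Z - 3*¼ = -4/Z - ¾ = -¾ - 4/Z)
k(d, w) = w + d² (k(d, w) = d² + w = w + d²)
k((0 + h(5))²*(-4), -3)*n(40, 34) = (-3 + ((0 + (-¾ - 4/5))²*(-4))²)*34 = (-3 + ((0 + (-¾ - 4*⅕))²*(-4))²)*34 = (-3 + ((0 + (-¾ - ⅘))²*(-4))²)*34 = (-3 + ((0 - 31/20)²*(-4))²)*34 = (-3 + ((-31/20)²*(-4))²)*34 = (-3 + ((961/400)*(-4))²)*34 = (-3 + (-961/100)²)*34 = (-3 + 923521/10000)*34 = (893521/10000)*34 = 15189857/5000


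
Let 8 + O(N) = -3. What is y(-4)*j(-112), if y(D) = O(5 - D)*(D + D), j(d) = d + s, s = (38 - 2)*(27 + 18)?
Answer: 132704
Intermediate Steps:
s = 1620 (s = 36*45 = 1620)
O(N) = -11 (O(N) = -8 - 3 = -11)
j(d) = 1620 + d (j(d) = d + 1620 = 1620 + d)
y(D) = -22*D (y(D) = -11*(D + D) = -22*D)
y(-4)*j(-112) = (-22*(-4))*(1620 - 112) = 88*1508 = 132704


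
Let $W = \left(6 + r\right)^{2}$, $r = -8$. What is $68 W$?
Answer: $272$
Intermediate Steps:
$W = 4$ ($W = \left(6 - 8\right)^{2} = \left(-2\right)^{2} = 4$)
$68 W = 68 \cdot 4 = 272$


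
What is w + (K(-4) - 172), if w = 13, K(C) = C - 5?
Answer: -168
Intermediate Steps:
K(C) = -5 + C
w + (K(-4) - 172) = 13 + ((-5 - 4) - 172) = 13 + (-9 - 172) = 13 - 181 = -168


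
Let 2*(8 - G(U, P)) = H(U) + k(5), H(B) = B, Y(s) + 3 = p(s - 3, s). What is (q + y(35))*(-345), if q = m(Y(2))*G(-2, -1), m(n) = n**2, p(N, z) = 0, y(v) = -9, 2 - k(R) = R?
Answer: -58995/2 ≈ -29498.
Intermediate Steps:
k(R) = 2 - R
Y(s) = -3 (Y(s) = -3 + 0 = -3)
G(U, P) = 19/2 - U/2 (G(U, P) = 8 - (U + (2 - 1*5))/2 = 8 - (U + (2 - 5))/2 = 8 - (U - 3)/2 = 8 - (-3 + U)/2 = 8 + (3/2 - U/2) = 19/2 - U/2)
q = 189/2 (q = (-3)**2*(19/2 - 1/2*(-2)) = 9*(19/2 + 1) = 9*(21/2) = 189/2 ≈ 94.500)
(q + y(35))*(-345) = (189/2 - 9)*(-345) = (171/2)*(-345) = -58995/2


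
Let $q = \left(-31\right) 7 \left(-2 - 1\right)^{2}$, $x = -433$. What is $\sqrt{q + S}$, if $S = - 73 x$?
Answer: $2 \sqrt{7414} \approx 172.21$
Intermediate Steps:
$S = 31609$ ($S = \left(-73\right) \left(-433\right) = 31609$)
$q = -1953$ ($q = - 217 \left(-3\right)^{2} = \left(-217\right) 9 = -1953$)
$\sqrt{q + S} = \sqrt{-1953 + 31609} = \sqrt{29656} = 2 \sqrt{7414}$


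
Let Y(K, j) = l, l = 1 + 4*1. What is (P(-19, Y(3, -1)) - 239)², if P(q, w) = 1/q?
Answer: 20629764/361 ≈ 57146.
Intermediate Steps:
l = 5 (l = 1 + 4 = 5)
Y(K, j) = 5
(P(-19, Y(3, -1)) - 239)² = (1/(-19) - 239)² = (-1/19 - 239)² = (-4542/19)² = 20629764/361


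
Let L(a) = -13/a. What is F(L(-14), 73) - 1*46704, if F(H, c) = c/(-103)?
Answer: -4810585/103 ≈ -46705.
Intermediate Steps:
F(H, c) = -c/103 (F(H, c) = c*(-1/103) = -c/103)
F(L(-14), 73) - 1*46704 = -1/103*73 - 1*46704 = -73/103 - 46704 = -4810585/103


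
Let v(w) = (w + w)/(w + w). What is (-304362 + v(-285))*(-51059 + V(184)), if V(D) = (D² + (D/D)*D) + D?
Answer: 5123917435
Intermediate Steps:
V(D) = D² + 2*D (V(D) = (D² + 1*D) + D = (D² + D) + D = (D + D²) + D = D² + 2*D)
v(w) = 1 (v(w) = (2*w)/((2*w)) = (2*w)*(1/(2*w)) = 1)
(-304362 + v(-285))*(-51059 + V(184)) = (-304362 + 1)*(-51059 + 184*(2 + 184)) = -304361*(-51059 + 184*186) = -304361*(-51059 + 34224) = -304361*(-16835) = 5123917435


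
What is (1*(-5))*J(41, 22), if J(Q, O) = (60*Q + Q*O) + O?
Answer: -16920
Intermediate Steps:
J(Q, O) = O + 60*Q + O*Q (J(Q, O) = (60*Q + O*Q) + O = O + 60*Q + O*Q)
(1*(-5))*J(41, 22) = (1*(-5))*(22 + 60*41 + 22*41) = -5*(22 + 2460 + 902) = -5*3384 = -16920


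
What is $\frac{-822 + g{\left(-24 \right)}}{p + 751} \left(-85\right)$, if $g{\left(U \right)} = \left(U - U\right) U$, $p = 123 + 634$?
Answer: $\frac{34935}{754} \approx 46.333$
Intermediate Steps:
$p = 757$
$g{\left(U \right)} = 0$ ($g{\left(U \right)} = 0 U = 0$)
$\frac{-822 + g{\left(-24 \right)}}{p + 751} \left(-85\right) = \frac{-822 + 0}{757 + 751} \left(-85\right) = - \frac{822}{1508} \left(-85\right) = \left(-822\right) \frac{1}{1508} \left(-85\right) = \left(- \frac{411}{754}\right) \left(-85\right) = \frac{34935}{754}$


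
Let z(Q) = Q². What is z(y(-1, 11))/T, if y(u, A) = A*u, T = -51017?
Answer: -121/51017 ≈ -0.0023718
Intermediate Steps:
z(y(-1, 11))/T = (11*(-1))²/(-51017) = (-11)²*(-1/51017) = 121*(-1/51017) = -121/51017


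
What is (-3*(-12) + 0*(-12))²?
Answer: 1296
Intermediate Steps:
(-3*(-12) + 0*(-12))² = (36 + 0)² = 36² = 1296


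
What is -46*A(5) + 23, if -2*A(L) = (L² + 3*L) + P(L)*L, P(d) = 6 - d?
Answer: 1058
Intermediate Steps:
A(L) = -3*L/2 - L²/2 - L*(6 - L)/2 (A(L) = -((L² + 3*L) + (6 - L)*L)/2 = -((L² + 3*L) + L*(6 - L))/2 = -(L² + 3*L + L*(6 - L))/2 = -3*L/2 - L²/2 - L*(6 - L)/2)
-46*A(5) + 23 = -(-207)*5 + 23 = -46*(-45/2) + 23 = 1035 + 23 = 1058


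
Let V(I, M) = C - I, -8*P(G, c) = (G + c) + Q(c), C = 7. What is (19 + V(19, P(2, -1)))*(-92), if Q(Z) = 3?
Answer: -644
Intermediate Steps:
P(G, c) = -3/8 - G/8 - c/8 (P(G, c) = -((G + c) + 3)/8 = -(3 + G + c)/8 = -3/8 - G/8 - c/8)
V(I, M) = 7 - I
(19 + V(19, P(2, -1)))*(-92) = (19 + (7 - 1*19))*(-92) = (19 + (7 - 19))*(-92) = (19 - 12)*(-92) = 7*(-92) = -644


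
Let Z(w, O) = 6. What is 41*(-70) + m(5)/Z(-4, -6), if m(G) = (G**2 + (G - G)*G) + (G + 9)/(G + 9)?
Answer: -8597/3 ≈ -2865.7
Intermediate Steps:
m(G) = 1 + G**2 (m(G) = (G**2 + 0*G) + (9 + G)/(9 + G) = (G**2 + 0) + 1 = G**2 + 1 = 1 + G**2)
41*(-70) + m(5)/Z(-4, -6) = 41*(-70) + (1 + 5**2)/6 = -2870 + (1 + 25)*(1/6) = -2870 + 26*(1/6) = -2870 + 13/3 = -8597/3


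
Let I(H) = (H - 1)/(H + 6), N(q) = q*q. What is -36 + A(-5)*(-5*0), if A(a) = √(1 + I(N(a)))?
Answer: -36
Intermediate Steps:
N(q) = q²
I(H) = (-1 + H)/(6 + H)
A(a) = √(1 + (-1 + a²)/(6 + a²))
-36 + A(-5)*(-5*0) = -36 + √((5 + 2*(-5)²)/(6 + (-5)²))*(-5*0) = -36 + √((5 + 2*25)/(6 + 25))*0 = -36 + √((5 + 50)/31)*0 = -36 + √((1/31)*55)*0 = -36 + √(55/31)*0 = -36 + (√1705/31)*0 = -36 + 0 = -36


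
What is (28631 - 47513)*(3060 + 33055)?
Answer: -681923430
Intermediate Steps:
(28631 - 47513)*(3060 + 33055) = -18882*36115 = -681923430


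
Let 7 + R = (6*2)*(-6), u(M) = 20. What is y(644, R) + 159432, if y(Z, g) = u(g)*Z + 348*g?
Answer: 144820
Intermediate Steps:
R = -79 (R = -7 + (6*2)*(-6) = -7 + 12*(-6) = -7 - 72 = -79)
y(Z, g) = 20*Z + 348*g
y(644, R) + 159432 = (20*644 + 348*(-79)) + 159432 = (12880 - 27492) + 159432 = -14612 + 159432 = 144820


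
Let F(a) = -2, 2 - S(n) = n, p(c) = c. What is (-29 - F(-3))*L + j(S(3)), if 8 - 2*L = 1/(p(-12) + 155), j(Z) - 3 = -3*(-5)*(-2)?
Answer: -38583/286 ≈ -134.91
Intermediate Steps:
S(n) = 2 - n
j(Z) = -27 (j(Z) = 3 - 3*(-5)*(-2) = 3 + 15*(-2) = 3 - 30 = -27)
L = 1143/286 (L = 4 - 1/(2*(-12 + 155)) = 4 - 1/2/143 = 4 - 1/2*1/143 = 4 - 1/286 = 1143/286 ≈ 3.9965)
(-29 - F(-3))*L + j(S(3)) = (-29 - 1*(-2))*(1143/286) - 27 = (-29 + 2)*(1143/286) - 27 = -27*1143/286 - 27 = -30861/286 - 27 = -38583/286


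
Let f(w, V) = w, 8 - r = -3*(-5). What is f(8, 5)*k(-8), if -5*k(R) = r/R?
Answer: -7/5 ≈ -1.4000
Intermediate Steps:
r = -7 (r = 8 - (-3)*(-5) = 8 - 1*15 = 8 - 15 = -7)
k(R) = 7/(5*R) (k(R) = -(-7)/(5*R) = 7/(5*R))
f(8, 5)*k(-8) = 8*((7/5)/(-8)) = 8*((7/5)*(-1/8)) = 8*(-7/40) = -7/5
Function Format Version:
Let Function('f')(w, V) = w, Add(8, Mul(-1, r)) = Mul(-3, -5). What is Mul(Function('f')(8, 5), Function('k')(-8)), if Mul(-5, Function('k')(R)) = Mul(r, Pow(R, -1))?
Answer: Rational(-7, 5) ≈ -1.4000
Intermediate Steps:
r = -7 (r = Add(8, Mul(-1, Mul(-3, -5))) = Add(8, Mul(-1, 15)) = Add(8, -15) = -7)
Function('k')(R) = Mul(Rational(7, 5), Pow(R, -1)) (Function('k')(R) = Mul(Rational(-1, 5), Mul(-7, Pow(R, -1))) = Mul(Rational(7, 5), Pow(R, -1)))
Mul(Function('f')(8, 5), Function('k')(-8)) = Mul(8, Mul(Rational(7, 5), Pow(-8, -1))) = Mul(8, Mul(Rational(7, 5), Rational(-1, 8))) = Mul(8, Rational(-7, 40)) = Rational(-7, 5)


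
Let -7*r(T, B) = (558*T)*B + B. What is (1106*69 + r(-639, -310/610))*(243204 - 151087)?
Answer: 1983526528379/427 ≈ 4.6453e+9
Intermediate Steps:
r(T, B) = -B/7 - 558*B*T/7 (r(T, B) = -((558*T)*B + B)/7 = -(558*B*T + B)/7 = -(B + 558*B*T)/7 = -B/7 - 558*B*T/7)
(1106*69 + r(-639, -310/610))*(243204 - 151087) = (1106*69 - (-310/610)*(1 + 558*(-639))/7)*(243204 - 151087) = (76314 - (-310*1/610)*(1 - 356562)/7)*92117 = (76314 - ⅐*(-31/61)*(-356561))*92117 = (76314 - 11053391/427)*92117 = (21532687/427)*92117 = 1983526528379/427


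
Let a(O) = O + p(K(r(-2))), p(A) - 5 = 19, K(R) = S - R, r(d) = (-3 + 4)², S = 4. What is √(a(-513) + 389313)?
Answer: 2*√97206 ≈ 623.56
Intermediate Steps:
r(d) = 1 (r(d) = 1² = 1)
K(R) = 4 - R
p(A) = 24 (p(A) = 5 + 19 = 24)
a(O) = 24 + O (a(O) = O + 24 = 24 + O)
√(a(-513) + 389313) = √((24 - 513) + 389313) = √(-489 + 389313) = √388824 = 2*√97206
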